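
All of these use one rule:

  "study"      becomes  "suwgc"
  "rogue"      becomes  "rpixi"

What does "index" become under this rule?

Letter i (0-indexed) is shifted by i+0, so successive shifts are 0, 1, 2, ….
For index: i+0=i, n+1=o, d+2=f, e+3=h, x+4=b.

iofhb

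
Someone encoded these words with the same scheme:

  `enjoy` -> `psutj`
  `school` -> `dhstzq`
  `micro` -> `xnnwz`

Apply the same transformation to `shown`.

Shifts by position in enjoy: pos 0: e→p (+11), pos 1: n→s (+5), pos 2: j→u (+11), pos 3: o→t (+5) — repeating every 2. A repeating key of period 2 is used — shifts +11, +5 over and over.
On shown: s+11=d, h+5=m, o+11=z, w+5=b, n+11=y.

dmzby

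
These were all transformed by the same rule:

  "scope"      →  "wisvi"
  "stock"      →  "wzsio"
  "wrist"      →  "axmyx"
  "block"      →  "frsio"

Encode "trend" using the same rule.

xxith

A repeating key of period 2 is used — shifts +4, +6 over and over.
For trend: t+4=x, r+6=x, e+4=i, n+6=t, d+4=h.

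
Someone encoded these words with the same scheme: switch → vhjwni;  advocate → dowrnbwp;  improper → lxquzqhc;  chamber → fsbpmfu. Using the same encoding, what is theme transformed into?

wsfpp

Shifts by position in switch: pos 0: s→v (+3), pos 1: w→h (+11), pos 2: i→j (+1), pos 3: t→w (+3), pos 4: c→n (+11), pos 5: h→i (+1) — repeating every 3. The shifts repeat in a cycle of length 3: positions 0,1,… shift by +3, +11, +1, then the pattern repeats.
For theme: t+3=w, h+11=s, e+1=f, m+3=p, e+11=p.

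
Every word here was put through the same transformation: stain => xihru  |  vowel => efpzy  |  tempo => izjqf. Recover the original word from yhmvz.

This is an affine cipher: with a=0,…,z=25, each position x becomes (11x+7) mod 26.
Decoding yhmvz: y(24)→19·(24−7)≡11=l; h(7)→19·(7−7)≡0=a; m(12)→19·(12−7)≡17=r; v(21)→19·(21−7)≡6=g; z(25)→19·(25−7)≡4=e (all mod 26).

large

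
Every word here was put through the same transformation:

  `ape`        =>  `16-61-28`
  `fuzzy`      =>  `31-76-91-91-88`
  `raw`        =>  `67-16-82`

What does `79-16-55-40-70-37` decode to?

vanish

a(#1)→16 and p(#16)→61: differences scale by 3, so n = 3·pos + 13. Each letter becomes 3×(its alphabet position, a=1..z=26) + 13.
Decoding 79-16-55-40-70-37: 79→(79−13)÷3=22=v, 16→(16−13)÷3=1=a, 55→(55−13)÷3=14=n, 40→(40−13)÷3=9=i, 70→(70−13)÷3=19=s, 37→(37−13)÷3=8=h.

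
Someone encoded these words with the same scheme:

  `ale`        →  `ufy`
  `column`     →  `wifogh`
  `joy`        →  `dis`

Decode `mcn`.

Every letter moves 20 places later in the alphabet, wrapping around z→a.
Undoing it on mcn: m−20=s, c−20=i, n−20=t.

sit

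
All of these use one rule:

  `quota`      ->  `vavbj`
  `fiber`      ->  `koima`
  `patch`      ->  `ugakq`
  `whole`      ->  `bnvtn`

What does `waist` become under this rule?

The shift increases by 1 at each position, starting from +5: 5, 6, 7, ….
Applying it to waist: w+5=b, a+6=g, i+7=p, s+8=a, t+9=c.

bgpac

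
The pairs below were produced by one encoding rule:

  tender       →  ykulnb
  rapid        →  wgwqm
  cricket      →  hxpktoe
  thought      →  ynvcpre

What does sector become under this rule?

In tender: t→y is +5, e→k is +6, n→u is +7, d→l is +8 — the shift increases by 1 each position. The shift increases by 1 at each position, starting from +5: 5, 6, 7, ….
On sector: s+5=x, e+6=k, c+7=j, t+8=b, o+9=x, r+10=b.

xkjbxb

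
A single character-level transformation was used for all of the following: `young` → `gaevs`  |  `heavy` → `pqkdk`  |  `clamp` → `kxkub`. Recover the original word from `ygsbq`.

quite

Shifts by position in young: pos 0: y→g (+8), pos 1: o→a (+12), pos 2: u→e (+10), pos 3: n→v (+8), pos 4: g→s (+12) — repeating every 3. The shifts repeat in a cycle of length 3: positions 0,1,… shift by +8, +12, +10, then the pattern repeats.
Reversing it on ygsbq: y−8=q, g−12=u, s−10=i, b−8=t, q−12=e.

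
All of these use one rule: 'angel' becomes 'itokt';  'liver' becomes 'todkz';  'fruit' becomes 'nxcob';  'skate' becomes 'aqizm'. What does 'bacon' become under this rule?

jgkuv

Shifts by position in angel: pos 0: a→i (+8), pos 1: n→t (+6), pos 2: g→o (+8), pos 3: e→k (+6) — repeating every 2. It's a Vigenère-style cipher with numeric key [8,6]: position i shifts by key[i mod 2].
Applying it to bacon: b+8=j, a+6=g, c+8=k, o+6=u, n+8=v.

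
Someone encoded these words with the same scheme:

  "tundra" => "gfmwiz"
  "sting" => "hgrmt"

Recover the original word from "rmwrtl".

indigo

Each pair mirrors across the alphabet (t↔g, u↔f, n↔m): positions sum to 25. Each letter is replaced by its mirror in the alphabet: a↔z, b↔y, c↔x, and so on (the Atbash cipher).
Reversing it on rmwrtl: r↔i, m↔n, w↔d, r↔i, t↔g, l↔o.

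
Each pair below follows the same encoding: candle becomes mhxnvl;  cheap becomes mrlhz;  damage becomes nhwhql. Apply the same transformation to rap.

bhz

The shift depends on letter class: consonant c→m is +10, but vowel a→h is +7. Two shifts are in play — +7 for a/e/i/o/u, +10 for every other letter.
For rap: r(cons)+10=b, a(vowel)+7=h, p(cons)+10=z.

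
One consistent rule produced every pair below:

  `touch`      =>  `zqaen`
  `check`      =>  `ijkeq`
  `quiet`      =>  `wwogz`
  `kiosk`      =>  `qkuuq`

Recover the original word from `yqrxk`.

solve

A repeating key of period 2 is used — shifts +6, +2 over and over.
Undoing it on yqrxk: y−6=s, q−2=o, r−6=l, x−2=v, k−6=e.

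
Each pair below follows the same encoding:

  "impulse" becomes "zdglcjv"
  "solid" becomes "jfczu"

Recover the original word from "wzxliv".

Compare letters: i→z is +17, m→d is +17, p→g is +17 — a constant shift. Every letter moves 17 places later in the alphabet, wrapping around z→a.
Decoding wzxliv: w−17=f, z−17=i, x−17=g, l−17=u, i−17=r, v−17=e.

figure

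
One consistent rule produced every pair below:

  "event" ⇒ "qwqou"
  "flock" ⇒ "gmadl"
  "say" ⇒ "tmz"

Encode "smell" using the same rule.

tnqmm

The shift depends on letter class: consonant v→w is +1, but vowel e→q is +12. Vowels shift forward by 12 and consonants shift forward by 1.
Applying it to smell: s(cons)+1=t, m(cons)+1=n, e(vowel)+12=q, l(cons)+1=m, l(cons)+1=m.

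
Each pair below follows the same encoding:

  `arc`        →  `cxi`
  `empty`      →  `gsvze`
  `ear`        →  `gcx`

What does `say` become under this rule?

yce

The rule splits by letter class: vowels +2, consonants +6.
For say: s(cons)+6=y, a(vowel)+2=c, y(cons)+6=e.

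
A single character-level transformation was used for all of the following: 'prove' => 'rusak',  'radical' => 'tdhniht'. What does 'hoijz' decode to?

fleet

In prove: p→r is +2, r→u is +3, o→s is +4, v→a is +5 — the shift increases by 1 each position. The shift increases by 1 at each position, starting from +2: 2, 3, 4, ….
Reversing it on hoijz: h−2=f, o−3=l, i−4=e, j−5=e, z−6=t.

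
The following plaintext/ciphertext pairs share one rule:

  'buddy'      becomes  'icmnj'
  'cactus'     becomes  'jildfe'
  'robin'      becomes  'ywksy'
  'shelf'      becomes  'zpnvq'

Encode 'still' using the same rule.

Letter i (0-indexed) is shifted by i+7, so successive shifts are 7, 8, 9, ….
For still: s+7=z, t+8=b, i+9=r, l+10=v, l+11=w.

zbrvw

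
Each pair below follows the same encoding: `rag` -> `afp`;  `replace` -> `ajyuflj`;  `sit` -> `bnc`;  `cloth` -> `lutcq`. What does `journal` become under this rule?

stzawfu

Two shifts are in play — +5 for a/e/i/o/u, +9 for every other letter.
Applying it to journal: j(cons)+9=s, o(vowel)+5=t, u(vowel)+5=z, r(cons)+9=a, n(cons)+9=w, a(vowel)+5=f, l(cons)+9=u.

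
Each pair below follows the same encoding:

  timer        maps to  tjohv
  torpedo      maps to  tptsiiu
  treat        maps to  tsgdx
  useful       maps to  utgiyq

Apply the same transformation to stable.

Each letter shifts forward by its position index (0, 1, 2, …) — the shift grows by one for each successive letter.
On stable: s+0=s, t+1=u, a+2=c, b+3=e, l+4=p, e+5=j.

sucepj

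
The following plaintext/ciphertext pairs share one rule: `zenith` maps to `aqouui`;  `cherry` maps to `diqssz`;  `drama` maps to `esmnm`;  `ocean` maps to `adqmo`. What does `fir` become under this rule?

The shift depends on letter class: consonant z→a is +1, but vowel e→q is +12. Vowels shift forward by 12 and consonants shift forward by 1.
Applying it to fir: f(cons)+1=g, i(vowel)+12=u, r(cons)+1=s.

gus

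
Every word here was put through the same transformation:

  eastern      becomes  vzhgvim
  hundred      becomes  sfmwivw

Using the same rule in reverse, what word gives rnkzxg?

impact

Letters are reflected about the middle of the alphabet (position → 25−position): Atbash.
Decoding rnkzxg: r↔i, n↔m, k↔p, z↔a, x↔c, g↔t.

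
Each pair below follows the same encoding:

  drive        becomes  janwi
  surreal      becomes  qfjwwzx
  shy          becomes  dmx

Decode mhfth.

The word is reversed, then every letter is shifted forward by 5.
Undoing it on mhfth: shift back: m−5=h, h−5=c, f−5=a, t−5=o, h−5=c → hcaoc; then reverse → coach.

coach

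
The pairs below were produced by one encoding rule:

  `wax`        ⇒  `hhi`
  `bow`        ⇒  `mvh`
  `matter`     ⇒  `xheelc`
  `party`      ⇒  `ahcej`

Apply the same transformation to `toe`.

The shift depends on letter class: consonant w→h is +11, but vowel a→h is +7. Vowels shift forward by 7 and consonants shift forward by 11.
For toe: t(cons)+11=e, o(vowel)+7=v, e(vowel)+7=l.

evl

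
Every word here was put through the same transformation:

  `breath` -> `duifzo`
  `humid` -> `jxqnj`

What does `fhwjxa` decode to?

The shift increases by 1 at each position, starting from +2: 2, 3, 4, ….
Decoding fhwjxa: f−2=d, h−3=e, w−4=s, j−5=e, x−6=r, a−7=t.

desert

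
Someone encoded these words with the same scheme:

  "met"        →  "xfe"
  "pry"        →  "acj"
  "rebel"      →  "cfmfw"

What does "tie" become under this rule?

ejf

The shift depends on letter class: consonant m→x is +11, but vowel e→f is +1. Two shifts are in play — +1 for a/e/i/o/u, +11 for every other letter.
On tie: t(cons)+11=e, i(vowel)+1=j, e(vowel)+1=f.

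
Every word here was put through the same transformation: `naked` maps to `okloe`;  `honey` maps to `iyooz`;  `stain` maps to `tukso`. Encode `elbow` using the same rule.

Vowels shift forward by 10 and consonants shift forward by 1.
On elbow: e(vowel)+10=o, l(cons)+1=m, b(cons)+1=c, o(vowel)+10=y, w(cons)+1=x.

omcyx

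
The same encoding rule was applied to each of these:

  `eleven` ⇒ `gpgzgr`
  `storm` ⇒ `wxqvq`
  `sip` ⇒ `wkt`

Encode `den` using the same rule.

hgr

The shift depends on letter class: consonant l→p is +4, but vowel e→g is +2. The rule splits by letter class: vowels +2, consonants +4.
Applying it to den: d(cons)+4=h, e(vowel)+2=g, n(cons)+4=r.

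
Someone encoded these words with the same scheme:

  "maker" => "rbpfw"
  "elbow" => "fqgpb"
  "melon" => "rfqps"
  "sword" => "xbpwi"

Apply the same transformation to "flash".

kqbxm

The shift depends on letter class: consonant m→r is +5, but vowel a→b is +1. Two shifts are in play — +1 for a/e/i/o/u, +5 for every other letter.
Applying it to flash: f(cons)+5=k, l(cons)+5=q, a(vowel)+1=b, s(cons)+5=x, h(cons)+5=m.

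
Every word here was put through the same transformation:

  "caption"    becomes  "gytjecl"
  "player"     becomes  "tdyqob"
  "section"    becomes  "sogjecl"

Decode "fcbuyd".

c(2)→g(6) and a(0)→y(24) fit y≡17x+24 (mod 26); the inverse of 17 mod 26 is 23. Treating letters as 0–25, the rule is x ↦ 17x + 24 (mod 26).
Reversing it on fcbuyd: f(5)→23·(5−24)≡5=f; c(2)→23·(2−24)≡14=o; b(1)→23·(1−24)≡17=r; u(20)→23·(20−24)≡12=m; y(24)→23·(24−24)≡0=a; d(3)→23·(3−24)≡11=l (all mod 26).

formal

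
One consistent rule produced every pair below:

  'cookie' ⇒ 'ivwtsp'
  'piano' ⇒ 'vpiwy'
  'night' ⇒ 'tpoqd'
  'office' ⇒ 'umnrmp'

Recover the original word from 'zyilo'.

trace

In cookie: c→i is +6, o→v is +7, o→w is +8, k→t is +9 — the shift increases by 1 each position. Letter i (0-indexed) is shifted by i+6, so successive shifts are 6, 7, 8, ….
Undoing it on zyilo: z−6=t, y−7=r, i−8=a, l−9=c, o−10=e.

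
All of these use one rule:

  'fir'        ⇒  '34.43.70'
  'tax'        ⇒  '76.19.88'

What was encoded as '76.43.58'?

f(#6)→34 and i(#9)→43: differences scale by 3, so n = 3·pos + 16. Each letter becomes 3×(its alphabet position, a=1..z=26) + 16.
Undoing it on 76.43.58: 76→(76−16)÷3=20=t, 43→(43−16)÷3=9=i, 58→(58−16)÷3=14=n.

tin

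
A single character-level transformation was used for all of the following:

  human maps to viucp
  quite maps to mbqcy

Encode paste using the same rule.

The output letters match the input read backwards, each shifted +8: human reversed is namuh. Read the word backwards and shift each letter +8.
For paste: reverse → etsap; then shift: e+8=m, t+8=b, s+8=a, a+8=i, p+8=x.

mbaix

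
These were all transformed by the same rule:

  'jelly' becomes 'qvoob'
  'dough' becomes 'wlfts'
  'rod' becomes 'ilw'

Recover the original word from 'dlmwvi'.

wonder

Each pair mirrors across the alphabet (j↔q, e↔v, l↔o): positions sum to 25. This is the alphabet-reversal cipher (Atbash): a becomes z, b becomes y, etc.
Reversing it on dlmwvi: d↔w, l↔o, m↔n, w↔d, v↔e, i↔r.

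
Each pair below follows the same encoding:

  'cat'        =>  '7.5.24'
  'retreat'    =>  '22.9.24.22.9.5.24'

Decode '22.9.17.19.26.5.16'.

removal

The number is (letter's place in the alphabet, a=1) + 4.
Decoding 22.9.17.19.26.5.16: 22→(22−4)÷1=18=r, 9→(9−4)÷1=5=e, 17→(17−4)÷1=13=m, 19→(19−4)÷1=15=o, 26→(26−4)÷1=22=v, 5→(5−4)÷1=1=a, 16→(16−4)÷1=12=l.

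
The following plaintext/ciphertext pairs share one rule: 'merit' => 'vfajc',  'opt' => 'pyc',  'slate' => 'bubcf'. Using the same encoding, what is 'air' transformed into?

bja

The shift depends on letter class: consonant m→v is +9, but vowel e→f is +1. The rule splits by letter class: vowels +1, consonants +9.
For air: a(vowel)+1=b, i(vowel)+1=j, r(cons)+9=a.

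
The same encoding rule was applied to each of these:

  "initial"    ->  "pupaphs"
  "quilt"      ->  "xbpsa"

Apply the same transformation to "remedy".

yltlkf

This is a Caesar cipher with shift 7.
On remedy: r+7=y, e+7=l, m+7=t, e+7=l, d+7=k, y+7=f.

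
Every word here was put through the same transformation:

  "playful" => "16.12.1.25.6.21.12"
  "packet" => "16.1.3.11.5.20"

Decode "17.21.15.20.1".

quota

Each letter is replaced by its alphabet position (a=1, b=2, …, z=26).
Undoing it on 17.21.15.20.1: 17=q, 21=u, 15=o, 20=t, 1=a.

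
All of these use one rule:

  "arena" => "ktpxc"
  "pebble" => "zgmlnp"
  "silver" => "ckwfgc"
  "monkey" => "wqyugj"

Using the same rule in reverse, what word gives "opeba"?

Shifts by position in arena: pos 0: a→k (+10), pos 1: r→t (+2), pos 2: e→p (+11), pos 3: n→x (+10), pos 4: a→c (+2) — repeating every 3. The shifts repeat in a cycle of length 3: positions 0,1,… shift by +10, +2, +11, then the pattern repeats.
Decoding opeba: o−10=e, p−2=n, e−11=t, b−10=r, a−2=y.

entry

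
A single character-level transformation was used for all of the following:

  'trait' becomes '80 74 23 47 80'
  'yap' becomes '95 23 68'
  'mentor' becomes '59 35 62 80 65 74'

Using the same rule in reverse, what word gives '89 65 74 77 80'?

worst

t(#20)→80 and r(#18)→74: differences scale by 3, so n = 3·pos + 20. Each letter becomes 3×(its alphabet position, a=1..z=26) + 20.
Decoding 89 65 74 77 80: 89→(89−20)÷3=23=w, 65→(65−20)÷3=15=o, 74→(74−20)÷3=18=r, 77→(77−20)÷3=19=s, 80→(80−20)÷3=20=t.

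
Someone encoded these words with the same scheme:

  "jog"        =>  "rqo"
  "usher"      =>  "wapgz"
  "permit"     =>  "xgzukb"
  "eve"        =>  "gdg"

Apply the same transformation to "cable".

The shift depends on letter class: consonant j→r is +8, but vowel o→q is +2. Vowels shift forward by 2 and consonants shift forward by 8.
For cable: c(cons)+8=k, a(vowel)+2=c, b(cons)+8=j, l(cons)+8=t, e(vowel)+2=g.

kcjtg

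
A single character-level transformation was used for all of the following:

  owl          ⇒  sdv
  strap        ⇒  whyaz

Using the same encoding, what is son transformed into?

uvz

The output letters match the input read backwards, each shifted +7: owl reversed is lwo. Read the word backwards and shift each letter +7.
For son: reverse → nos; then shift: n+7=u, o+7=v, s+7=z.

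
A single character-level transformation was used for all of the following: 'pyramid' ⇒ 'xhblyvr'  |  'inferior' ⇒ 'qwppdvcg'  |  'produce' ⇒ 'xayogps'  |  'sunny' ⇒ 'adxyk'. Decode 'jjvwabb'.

In pyramid: p→x is +8, y→h is +9, r→b is +10, a→l is +11 — the shift increases by 1 each position. Each letter shifts forward by (position + 8), i.e. 8, 9, 10, … — the shift grows by one for each successive letter.
Reversing it on jjvwabb: j−8=b, j−9=a, v−10=l, w−11=l, a−12=o, b−13=o, b−14=n.

balloon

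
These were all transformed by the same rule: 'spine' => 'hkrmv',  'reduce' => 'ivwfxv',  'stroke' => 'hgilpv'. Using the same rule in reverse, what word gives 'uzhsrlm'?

fashion

This is the alphabet-reversal cipher (Atbash): a becomes z, b becomes y, etc.
Decoding uzhsrlm: u↔f, z↔a, h↔s, s↔h, r↔i, l↔o, m↔n.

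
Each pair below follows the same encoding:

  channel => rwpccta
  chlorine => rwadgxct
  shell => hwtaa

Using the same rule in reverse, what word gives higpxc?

strain

Compare letters: c→r is +15, h→w is +15, a→p is +15 — a constant shift. It's a constant shift of +15 (ROT15).
Decoding higpxc: h−15=s, i−15=t, g−15=r, p−15=a, x−15=i, c−15=n.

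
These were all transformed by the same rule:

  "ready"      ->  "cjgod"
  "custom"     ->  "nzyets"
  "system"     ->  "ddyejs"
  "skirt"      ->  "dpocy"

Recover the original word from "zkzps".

Shifts by position in ready: pos 0: r→c (+11), pos 1: e→j (+5), pos 2: a→g (+6), pos 3: d→o (+11), pos 4: y→d (+5) — repeating every 3. The shifts repeat in a cycle of length 3: positions 0,1,… shift by +11, +5, +6, then the pattern repeats.
Undoing it on zkzps: z−11=o, k−5=f, z−6=t, p−11=e, s−5=n.

often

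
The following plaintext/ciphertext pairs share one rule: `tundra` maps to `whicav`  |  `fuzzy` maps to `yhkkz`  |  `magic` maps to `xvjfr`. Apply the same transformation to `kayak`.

bvzvb

t(19)→w(22) and u(20)→h(7) fit y≡11x+21 (mod 26); the inverse of 11 mod 26 is 19. Treating letters as 0–25, the rule is x ↦ 11x + 21 (mod 26).
Applying it to kayak: k(10)→11·10+21≡1=b; a(0)→11·0+21≡21=v; y(24)→11·24+21≡25=z; a(0)→11·0+21≡21=v; k(10)→11·10+21≡1=b (all mod 26).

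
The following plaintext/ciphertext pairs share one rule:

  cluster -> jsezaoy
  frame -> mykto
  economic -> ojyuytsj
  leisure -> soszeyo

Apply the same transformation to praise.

wykszo

The rule splits by letter class: vowels +10, consonants +7.
On praise: p(cons)+7=w, r(cons)+7=y, a(vowel)+10=k, i(vowel)+10=s, s(cons)+7=z, e(vowel)+10=o.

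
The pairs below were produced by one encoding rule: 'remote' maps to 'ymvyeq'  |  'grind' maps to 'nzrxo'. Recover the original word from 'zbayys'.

Each letter shifts forward by (position + 7), i.e. 7, 8, 9, … — the shift grows by one for each successive letter.
Decoding zbayys: z−7=s, b−8=t, a−9=r, y−10=o, y−11=n, s−12=g.

strong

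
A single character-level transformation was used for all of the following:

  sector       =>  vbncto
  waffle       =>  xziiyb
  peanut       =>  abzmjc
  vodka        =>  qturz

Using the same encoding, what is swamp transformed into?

vxzfa

This is an affine cipher: with a=0,…,z=25, each position x becomes (7x+25) mod 26.
For swamp: s(18)→7·18+25≡21=v; w(22)→7·22+25≡23=x; a(0)→7·0+25≡25=z; m(12)→7·12+25≡5=f; p(15)→7·15+25≡0=a (all mod 26).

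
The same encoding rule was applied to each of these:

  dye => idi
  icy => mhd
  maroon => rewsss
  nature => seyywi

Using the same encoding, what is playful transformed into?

uqedkyq

The shift depends on letter class: consonant d→i is +5, but vowel e→i is +4. Two shifts are in play — +4 for a/e/i/o/u, +5 for every other letter.
For playful: p(cons)+5=u, l(cons)+5=q, a(vowel)+4=e, y(cons)+5=d, f(cons)+5=k, u(vowel)+4=y, l(cons)+5=q.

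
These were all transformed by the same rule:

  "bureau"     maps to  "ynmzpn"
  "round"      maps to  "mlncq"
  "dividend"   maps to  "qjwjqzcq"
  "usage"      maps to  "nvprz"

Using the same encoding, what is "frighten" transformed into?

imjraezc

b(1)→y(24) and u(20)→n(13) fit y≡9x+15 (mod 26); the inverse of 9 mod 26 is 3. Treating letters as 0–25, the rule is x ↦ 9x + 15 (mod 26).
Applying it to frighten: f(5)→9·5+15≡8=i; r(17)→9·17+15≡12=m; i(8)→9·8+15≡9=j; g(6)→9·6+15≡17=r; h(7)→9·7+15≡0=a; t(19)→9·19+15≡4=e; e(4)→9·4+15≡25=z; n(13)→9·13+15≡2=c (all mod 26).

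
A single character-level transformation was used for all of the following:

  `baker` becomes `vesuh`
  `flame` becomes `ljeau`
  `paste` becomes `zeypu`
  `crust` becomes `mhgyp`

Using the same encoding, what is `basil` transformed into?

b(1)→v(21) and a(0)→e(4) fit y≡17x+4 (mod 26); the inverse of 17 mod 26 is 23. Each letter's alphabet position (a=0..z=25) is mapped through 17·x+4 mod 26 — an affine cipher.
For basil: b(1)→17·1+4≡21=v; a(0)→17·0+4≡4=e; s(18)→17·18+4≡24=y; i(8)→17·8+4≡10=k; l(11)→17·11+4≡9=j (all mod 26).

veykj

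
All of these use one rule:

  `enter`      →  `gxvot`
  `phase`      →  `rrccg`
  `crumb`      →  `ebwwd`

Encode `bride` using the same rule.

dbkng

A repeating key of period 2 is used — shifts +2, +10 over and over.
For bride: b+2=d, r+10=b, i+2=k, d+10=n, e+2=g.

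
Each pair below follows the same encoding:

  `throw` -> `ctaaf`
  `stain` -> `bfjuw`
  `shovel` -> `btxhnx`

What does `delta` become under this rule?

mqufj

Shifts by position in throw: pos 0: t→c (+9), pos 1: h→t (+12), pos 2: r→a (+9), pos 3: o→a (+12) — repeating every 2. A repeating key of period 2 is used — shifts +9, +12 over and over.
On delta: d+9=m, e+12=q, l+9=u, t+12=f, a+9=j.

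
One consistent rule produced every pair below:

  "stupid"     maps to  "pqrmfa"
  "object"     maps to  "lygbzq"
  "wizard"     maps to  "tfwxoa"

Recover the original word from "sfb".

Compare letters: s→p is +23, t→q is +23, u→r is +23 — a constant shift. Each letter is shifted forward by 23 in the alphabet (a Caesar shift of +23).
Undoing it on sfb: s−23=v, f−23=i, b−23=e.

vie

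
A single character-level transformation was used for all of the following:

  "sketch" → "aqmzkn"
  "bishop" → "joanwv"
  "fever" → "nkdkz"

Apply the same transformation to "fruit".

nxcob

Shifts by position in sketch: pos 0: s→a (+8), pos 1: k→q (+6), pos 2: e→m (+8), pos 3: t→z (+6) — repeating every 2. It's a Vigenère-style cipher with numeric key [8,6]: position i shifts by key[i mod 2].
On fruit: f+8=n, r+6=x, u+8=c, i+6=o, t+8=b.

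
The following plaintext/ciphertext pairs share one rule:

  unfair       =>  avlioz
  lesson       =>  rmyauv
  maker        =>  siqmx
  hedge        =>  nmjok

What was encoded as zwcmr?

Shifts by position in unfair: pos 0: u→a (+6), pos 1: n→v (+8), pos 2: f→l (+6), pos 3: a→i (+8) — repeating every 2. It's a Vigenère-style cipher with numeric key [6,8]: position i shifts by key[i mod 2].
Decoding zwcmr: z−6=t, w−8=o, c−6=w, m−8=e, r−6=l.

towel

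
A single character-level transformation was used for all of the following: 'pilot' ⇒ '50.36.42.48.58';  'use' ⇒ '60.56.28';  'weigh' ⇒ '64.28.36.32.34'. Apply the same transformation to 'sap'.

56.20.50

p(#16)→50 and i(#9)→36: differences scale by 2, so n = 2·pos + 18. Each letter becomes 2×(its alphabet position, a=1..z=26) + 18.
Applying it to sap: s=19→56, a=1→20, p=16→50.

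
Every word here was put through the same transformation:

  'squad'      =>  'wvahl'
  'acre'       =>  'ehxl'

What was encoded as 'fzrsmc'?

bullet

In squad: s→w is +4, q→v is +5, u→a is +6, a→h is +7 — the shift increases by 1 each position. Letter i (0-indexed) is shifted by i+4, so successive shifts are 4, 5, 6, ….
Decoding fzrsmc: f−4=b, z−5=u, r−6=l, s−7=l, m−8=e, c−9=t.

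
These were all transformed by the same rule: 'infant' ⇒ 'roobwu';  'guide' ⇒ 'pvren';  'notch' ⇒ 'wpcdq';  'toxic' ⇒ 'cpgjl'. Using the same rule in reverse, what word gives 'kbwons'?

Shifts by position in infant: pos 0: i→r (+9), pos 1: n→o (+1), pos 2: f→o (+9), pos 3: a→b (+1) — repeating every 2. It's a Vigenère-style cipher with numeric key [9,1]: position i shifts by key[i mod 2].
Undoing it on kbwons: k−9=b, b−1=a, w−9=n, o−1=n, n−9=e, s−1=r.

banner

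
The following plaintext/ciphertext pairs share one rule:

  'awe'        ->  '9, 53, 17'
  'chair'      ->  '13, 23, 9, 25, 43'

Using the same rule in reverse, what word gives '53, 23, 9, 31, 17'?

whale

The formula is n = 2×(alphabet index, a=1) + 7.
Reversing it on 53, 23, 9, 31, 17: 53→(53−7)÷2=23=w, 23→(23−7)÷2=8=h, 9→(9−7)÷2=1=a, 31→(31−7)÷2=12=l, 17→(17−7)÷2=5=e.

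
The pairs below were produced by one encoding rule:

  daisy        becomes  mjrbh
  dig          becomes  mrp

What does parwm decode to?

grind

It's a constant shift of +9 (ROT9).
Decoding parwm: p−9=g, a−9=r, r−9=i, w−9=n, m−9=d.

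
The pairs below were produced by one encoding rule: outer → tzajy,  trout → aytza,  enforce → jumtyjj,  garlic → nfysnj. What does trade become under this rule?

ayfkj

The shift depends on letter class: consonant t→a is +7, but vowel o→t is +5. Two shifts are in play — +5 for a/e/i/o/u, +7 for every other letter.
For trade: t(cons)+7=a, r(cons)+7=y, a(vowel)+5=f, d(cons)+7=k, e(vowel)+5=j.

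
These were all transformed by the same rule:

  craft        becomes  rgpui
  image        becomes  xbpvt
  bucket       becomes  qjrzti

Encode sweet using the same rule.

It's a constant shift of +15 (ROT15).
On sweet: s+15=h, w+15=l, e+15=t, e+15=t, t+15=i.

hltti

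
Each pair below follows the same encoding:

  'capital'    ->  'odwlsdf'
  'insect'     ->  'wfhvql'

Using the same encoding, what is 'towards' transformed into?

vgudzrw

Two steps: reverse the string, then apply a Caesar shift of +3.
Applying it to towards: reverse → sdrawot; then shift: s+3=v, d+3=g, r+3=u, a+3=d, w+3=z, o+3=r, t+3=w.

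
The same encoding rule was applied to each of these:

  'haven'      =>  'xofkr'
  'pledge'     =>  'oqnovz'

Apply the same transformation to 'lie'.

Two steps: reverse the string, then apply a Caesar shift of +10.
Applying it to lie: reverse → eil; then shift: e+10=o, i+10=s, l+10=v.

osv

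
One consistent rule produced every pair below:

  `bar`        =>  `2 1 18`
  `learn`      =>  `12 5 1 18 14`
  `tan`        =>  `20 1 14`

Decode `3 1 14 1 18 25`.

b is letter #2 and maps to 2: an offset of 0. Letters become their 1-indexed alphabet positions: a=1 … z=26.
Undoing it on 3 1 14 1 18 25: 3=c, 1=a, 14=n, 1=a, 18=r, 25=y.

canary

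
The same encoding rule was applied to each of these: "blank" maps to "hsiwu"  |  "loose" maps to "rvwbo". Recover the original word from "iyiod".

craft

In blank: b→h is +6, l→s is +7, a→i is +8, n→w is +9 — the shift increases by 1 each position. Letter i (0-indexed) is shifted by i+6, so successive shifts are 6, 7, 8, ….
Decoding iyiod: i−6=c, y−7=r, i−8=a, o−9=f, d−10=t.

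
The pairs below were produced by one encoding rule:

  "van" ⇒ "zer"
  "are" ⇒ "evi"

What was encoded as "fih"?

Compare letters: v→z is +4, a→e is +4, n→r is +4 — a constant shift. Each letter is shifted forward by 4 in the alphabet (a Caesar shift of +4).
Decoding fih: f−4=b, i−4=e, h−4=d.

bed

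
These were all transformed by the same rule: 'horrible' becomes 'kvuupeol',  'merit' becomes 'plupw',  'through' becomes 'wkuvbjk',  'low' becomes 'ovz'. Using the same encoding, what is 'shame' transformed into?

vkhpl

Two shifts are in play — +7 for a/e/i/o/u, +3 for every other letter.
On shame: s(cons)+3=v, h(cons)+3=k, a(vowel)+7=h, m(cons)+3=p, e(vowel)+7=l.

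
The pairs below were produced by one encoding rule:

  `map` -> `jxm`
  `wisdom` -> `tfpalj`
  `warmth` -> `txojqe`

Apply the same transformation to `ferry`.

Compare letters: m→j is +23, a→x is +23, p→m is +23 — a constant shift. It's a constant shift of +23 (ROT23).
Applying it to ferry: f+23=c, e+23=b, r+23=o, r+23=o, y+23=v.

cboov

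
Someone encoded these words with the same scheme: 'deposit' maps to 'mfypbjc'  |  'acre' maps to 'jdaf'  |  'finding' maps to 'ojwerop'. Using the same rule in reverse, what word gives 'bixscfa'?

It's a Vigenère-style cipher with numeric key [9,1]: position i shifts by key[i mod 2].
Reversing it on bixscfa: b−9=s, i−1=h, x−9=o, s−1=r, c−9=t, f−1=e, a−9=r.

shorter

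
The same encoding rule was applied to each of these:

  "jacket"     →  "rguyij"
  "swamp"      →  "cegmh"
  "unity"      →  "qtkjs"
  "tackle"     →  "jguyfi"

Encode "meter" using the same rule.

Treating letters as 0–25, the rule is x ↦ 7x + 6 (mod 26).
On meter: m(12)→7·12+6≡12=m; e(4)→7·4+6≡8=i; t(19)→7·19+6≡9=j; e(4)→7·4+6≡8=i; r(17)→7·17+6≡21=v (all mod 26).

mijiv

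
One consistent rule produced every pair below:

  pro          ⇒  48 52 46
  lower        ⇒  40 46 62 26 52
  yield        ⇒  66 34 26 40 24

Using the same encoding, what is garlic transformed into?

30 18 52 40 34 22

p(#16)→48 and r(#18)→52: differences scale by 2, so n = 2·pos + 16. Each letter becomes 2×(its alphabet position, a=1..z=26) + 16.
For garlic: g=7→30, a=1→18, r=18→52, l=12→40, i=9→34, c=3→22.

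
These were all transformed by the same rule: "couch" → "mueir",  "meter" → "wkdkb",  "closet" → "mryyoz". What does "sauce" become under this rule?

cgeio

Shifts by position in couch: pos 0: c→m (+10), pos 1: o→u (+6), pos 2: u→e (+10), pos 3: c→i (+6) — repeating every 2. The shifts repeat in a cycle of length 2: positions 0,1,… shift by +10, +6, then the pattern repeats.
For sauce: s+10=c, a+6=g, u+10=e, c+6=i, e+10=o.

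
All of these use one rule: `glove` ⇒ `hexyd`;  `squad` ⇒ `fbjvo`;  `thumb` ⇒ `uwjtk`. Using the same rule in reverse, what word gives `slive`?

final

g(6)→h(7) and l(11)→e(4) fit y≡15x+21 (mod 26); the inverse of 15 mod 26 is 7. This is an affine cipher: with a=0,…,z=25, each position x becomes (15x+21) mod 26.
Reversing it on slive: s(18)→7·(18−21)≡5=f; l(11)→7·(11−21)≡8=i; i(8)→7·(8−21)≡13=n; v(21)→7·(21−21)≡0=a; e(4)→7·(4−21)≡11=l (all mod 26).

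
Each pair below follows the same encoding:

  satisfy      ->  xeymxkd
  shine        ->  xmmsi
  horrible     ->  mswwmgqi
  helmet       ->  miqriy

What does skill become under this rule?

The shift depends on letter class: consonant s→x is +5, but vowel a→e is +4. Vowels shift forward by 4 and consonants shift forward by 5.
On skill: s(cons)+5=x, k(cons)+5=p, i(vowel)+4=m, l(cons)+5=q, l(cons)+5=q.

xpmqq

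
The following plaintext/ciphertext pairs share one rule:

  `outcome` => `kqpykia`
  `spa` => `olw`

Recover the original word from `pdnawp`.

Compare letters: o→k is +22, u→q is +22, t→p is +22 — a constant shift. This is a Caesar cipher with shift 22.
Reversing it on pdnawp: p−22=t, d−22=h, n−22=r, a−22=e, w−22=a, p−22=t.

threat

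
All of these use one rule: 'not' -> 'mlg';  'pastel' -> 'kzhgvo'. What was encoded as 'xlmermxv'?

Each pair mirrors across the alphabet (n↔m, o↔l, t↔g): positions sum to 25. Each letter is replaced by its mirror in the alphabet: a↔z, b↔y, c↔x, and so on (the Atbash cipher).
Decoding xlmermxv: x↔c, l↔o, m↔n, e↔v, r↔i, m↔n, x↔c, v↔e.

convince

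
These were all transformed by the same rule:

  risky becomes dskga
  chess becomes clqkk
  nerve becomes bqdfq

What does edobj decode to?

grand

r(17)→d(3) and i(8)→s(18) fit y≡7x+14 (mod 26); the inverse of 7 mod 26 is 15. This is an affine cipher: with a=0,…,z=25, each position x becomes (7x+14) mod 26.
Undoing it on edobj: e(4)→15·(4−14)≡6=g; d(3)→15·(3−14)≡17=r; o(14)→15·(14−14)≡0=a; b(1)→15·(1−14)≡13=n; j(9)→15·(9−14)≡3=d (all mod 26).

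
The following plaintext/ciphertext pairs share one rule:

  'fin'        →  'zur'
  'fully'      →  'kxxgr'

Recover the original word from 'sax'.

log

The output letters match the input read backwards, each shifted +12: fin reversed is nif. The word is reversed, then every letter is shifted forward by 12.
Reversing it on sax: shift back: s−12=g, a−12=o, x−12=l → gol; then reverse → log.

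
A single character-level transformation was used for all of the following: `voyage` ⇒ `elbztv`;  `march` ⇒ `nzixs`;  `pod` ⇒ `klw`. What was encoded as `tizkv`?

grape

Each pair mirrors across the alphabet (v↔e, o↔l, y↔b): positions sum to 25. Letters are reflected about the middle of the alphabet (position → 25−position): Atbash.
Undoing it on tizkv: t↔g, i↔r, z↔a, k↔p, v↔e.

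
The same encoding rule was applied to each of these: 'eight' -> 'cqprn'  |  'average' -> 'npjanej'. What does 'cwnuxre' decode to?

violent

The output letters match the input read backwards, each shifted +9: eight reversed is thgie. Read the word backwards and shift each letter +9.
Undoing it on cwnuxre: shift back: c−9=t, w−9=n, n−9=e, u−9=l, x−9=o, r−9=i, e−9=v → tneloiv; then reverse → violent.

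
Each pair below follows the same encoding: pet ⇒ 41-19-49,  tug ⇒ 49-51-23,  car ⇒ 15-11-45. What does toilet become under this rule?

49-39-27-33-19-49

The formula is n = 2×(alphabet index, a=1) + 9.
For toilet: t=20→49, o=15→39, i=9→27, l=12→33, e=5→19, t=20→49.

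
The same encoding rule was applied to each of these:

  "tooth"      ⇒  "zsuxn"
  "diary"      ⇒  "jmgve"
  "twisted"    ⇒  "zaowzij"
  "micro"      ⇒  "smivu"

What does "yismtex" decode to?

seminar

A repeating key of period 2 is used — shifts +6, +4 over and over.
Undoing it on yismtex: y−6=s, i−4=e, s−6=m, m−4=i, t−6=n, e−4=a, x−6=r.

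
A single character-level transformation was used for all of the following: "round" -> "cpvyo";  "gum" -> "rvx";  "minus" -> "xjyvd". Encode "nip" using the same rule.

yja

The shift depends on letter class: consonant r→c is +11, but vowel o→p is +1. The rule splits by letter class: vowels +1, consonants +11.
On nip: n(cons)+11=y, i(vowel)+1=j, p(cons)+11=a.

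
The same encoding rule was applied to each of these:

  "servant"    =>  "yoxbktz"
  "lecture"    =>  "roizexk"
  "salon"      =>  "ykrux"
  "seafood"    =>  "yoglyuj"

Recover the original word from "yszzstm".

Shifts by position in servant: pos 0: s→y (+6), pos 1: e→o (+10), pos 2: r→x (+6), pos 3: v→b (+6), pos 4: a→k (+10), pos 5: n→t (+6) — repeating every 3. A repeating key of period 3 is used — shifts +6, +10, +6 over and over.
Decoding yszzstm: y−6=s, s−10=i, z−6=t, z−6=t, s−10=i, t−6=n, m−6=g.

sitting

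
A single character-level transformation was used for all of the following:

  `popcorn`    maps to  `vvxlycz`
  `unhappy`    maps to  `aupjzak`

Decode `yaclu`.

stuck

In popcorn: p→v is +6, o→v is +7, p→x is +8, c→l is +9 — the shift increases by 1 each position. The shift increases by 1 at each position, starting from +6: 6, 7, 8, ….
Undoing it on yaclu: y−6=s, a−7=t, c−8=u, l−9=c, u−10=k.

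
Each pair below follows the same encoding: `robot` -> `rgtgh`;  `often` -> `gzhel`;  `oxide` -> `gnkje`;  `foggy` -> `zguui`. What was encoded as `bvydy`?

r(17)→r(17) and o(14)→g(6) fit y≡21x+24 (mod 26); the inverse of 21 mod 26 is 5. This is an affine cipher: with a=0,…,z=25, each position x becomes (21x+24) mod 26.
Reversing it on bvydy: b(1)→5·(1−24)≡15=p; v(21)→5·(21−24)≡11=l; y(24)→5·(24−24)≡0=a; d(3)→5·(3−24)≡25=z; y(24)→5·(24−24)≡0=a (all mod 26).

plaza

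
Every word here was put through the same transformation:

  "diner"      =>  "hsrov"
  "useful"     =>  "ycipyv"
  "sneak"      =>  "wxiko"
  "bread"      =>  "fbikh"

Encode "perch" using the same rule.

The shifts repeat in a cycle of length 2: positions 0,1,… shift by +4, +10, then the pattern repeats.
Applying it to perch: p+4=t, e+10=o, r+4=v, c+10=m, h+4=l.

tovml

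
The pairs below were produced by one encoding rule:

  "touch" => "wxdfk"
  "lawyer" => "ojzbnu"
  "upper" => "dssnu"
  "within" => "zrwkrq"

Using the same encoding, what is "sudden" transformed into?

The shift depends on letter class: consonant t→w is +3, but vowel o→x is +9. Two shifts are in play — +9 for a/e/i/o/u, +3 for every other letter.
For sudden: s(cons)+3=v, u(vowel)+9=d, d(cons)+3=g, d(cons)+3=g, e(vowel)+9=n, n(cons)+3=q.

vdggnq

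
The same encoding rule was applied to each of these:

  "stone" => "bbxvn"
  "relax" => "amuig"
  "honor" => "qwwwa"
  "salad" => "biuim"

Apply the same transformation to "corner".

Shifts by position in stone: pos 0: s→b (+9), pos 1: t→b (+8), pos 2: o→x (+9), pos 3: n→v (+8) — repeating every 2. A repeating key of period 2 is used — shifts +9, +8 over and over.
On corner: c+9=l, o+8=w, r+9=a, n+8=v, e+9=n, r+8=z.

lwavnz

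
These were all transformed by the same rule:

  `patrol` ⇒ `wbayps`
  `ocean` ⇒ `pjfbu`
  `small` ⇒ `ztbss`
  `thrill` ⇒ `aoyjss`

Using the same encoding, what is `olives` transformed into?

psjcfz

The shift depends on letter class: consonant p→w is +7, but vowel a→b is +1. Vowels shift forward by 1 and consonants shift forward by 7.
On olives: o(vowel)+1=p, l(cons)+7=s, i(vowel)+1=j, v(cons)+7=c, e(vowel)+1=f, s(cons)+7=z.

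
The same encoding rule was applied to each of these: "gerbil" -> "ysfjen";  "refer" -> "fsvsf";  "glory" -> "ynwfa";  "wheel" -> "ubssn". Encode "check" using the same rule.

Each letter's alphabet position (a=0..z=25) is mapped through 3·x+6 mod 26 — an affine cipher.
On check: c(2)→3·2+6≡12=m; h(7)→3·7+6≡1=b; e(4)→3·4+6≡18=s; c(2)→3·2+6≡12=m; k(10)→3·10+6≡10=k (all mod 26).

mbsmk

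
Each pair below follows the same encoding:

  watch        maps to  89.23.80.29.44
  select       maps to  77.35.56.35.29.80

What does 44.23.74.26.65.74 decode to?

With a=1..z=26, the number is 3·pos + 20.
Reversing it on 44.23.74.26.65.74: 44→(44−20)÷3=8=h, 23→(23−20)÷3=1=a, 74→(74−20)÷3=18=r, 26→(26−20)÷3=2=b, 65→(65−20)÷3=15=o, 74→(74−20)÷3=18=r.

harbor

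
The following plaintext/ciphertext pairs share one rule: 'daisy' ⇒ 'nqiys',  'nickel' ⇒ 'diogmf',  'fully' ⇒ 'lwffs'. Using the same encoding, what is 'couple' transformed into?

d(3)→n(13) and a(0)→q(16) fit y≡25x+16 (mod 26); the inverse of 25 mod 26 is 25. Treating letters as 0–25, the rule is x ↦ 25x + 16 (mod 26).
For couple: c(2)→25·2+16≡14=o; o(14)→25·14+16≡2=c; u(20)→25·20+16≡22=w; p(15)→25·15+16≡1=b; l(11)→25·11+16≡5=f; e(4)→25·4+16≡12=m (all mod 26).

ocwbfm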